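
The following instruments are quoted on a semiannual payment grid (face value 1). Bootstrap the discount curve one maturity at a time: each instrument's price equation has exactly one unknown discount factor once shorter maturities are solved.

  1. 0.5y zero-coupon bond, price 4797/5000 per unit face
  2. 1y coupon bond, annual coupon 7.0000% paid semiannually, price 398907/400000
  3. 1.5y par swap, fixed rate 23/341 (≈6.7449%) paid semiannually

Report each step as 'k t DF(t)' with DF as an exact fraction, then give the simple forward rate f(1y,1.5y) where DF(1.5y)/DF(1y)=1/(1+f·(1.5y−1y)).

step 1 [0.5y] zero: DF = P = 4797/5000 ≈ 0.959400
step 2 [1y] bond c/2=7/200: DF=(398907/400000 − 7/200·(0.959400))/(1+7/200) = 9311/10000 ≈ 0.931100
step 3 [1.5y] swap r/2=23/682: DF=(1 − 23/682·(0.959400+0.931100))/(1+23/682) = 9057/10000 ≈ 0.905700

1 1/2 4797/5000
2 1 9311/10000
3 3/2 9057/10000
f(1y,1.5y) = ((9311/10000)/(9057/10000) − 1)/(1/2) = 508/9057 ≈ 5.6089%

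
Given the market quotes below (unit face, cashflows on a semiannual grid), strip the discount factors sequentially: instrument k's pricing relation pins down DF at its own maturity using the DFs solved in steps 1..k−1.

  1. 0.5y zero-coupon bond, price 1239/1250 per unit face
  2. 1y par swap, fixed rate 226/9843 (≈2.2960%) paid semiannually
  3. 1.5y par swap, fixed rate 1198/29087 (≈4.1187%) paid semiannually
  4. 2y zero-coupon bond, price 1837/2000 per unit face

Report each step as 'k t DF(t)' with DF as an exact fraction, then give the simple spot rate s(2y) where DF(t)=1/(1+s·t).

1 1/2 1239/1250
2 1 4887/5000
3 3/2 9401/10000
4 2 1837/2000
s(2y) = (1/(1837/2000) − 1)/(2) = 163/3674 ≈ 4.4366%

step 1 [0.5y] zero: DF = P = 1239/1250 ≈ 0.991200
step 2 [1y] swap r/2=113/9843: DF=(1 − 113/9843·(0.991200))/(1+113/9843) = 4887/5000 ≈ 0.977400
step 3 [1.5y] swap r/2=599/29087: DF=(1 − 599/29087·(0.991200+0.977400))/(1+599/29087) = 9401/10000 ≈ 0.940100
step 4 [2y] zero: DF = P = 1837/2000 ≈ 0.918500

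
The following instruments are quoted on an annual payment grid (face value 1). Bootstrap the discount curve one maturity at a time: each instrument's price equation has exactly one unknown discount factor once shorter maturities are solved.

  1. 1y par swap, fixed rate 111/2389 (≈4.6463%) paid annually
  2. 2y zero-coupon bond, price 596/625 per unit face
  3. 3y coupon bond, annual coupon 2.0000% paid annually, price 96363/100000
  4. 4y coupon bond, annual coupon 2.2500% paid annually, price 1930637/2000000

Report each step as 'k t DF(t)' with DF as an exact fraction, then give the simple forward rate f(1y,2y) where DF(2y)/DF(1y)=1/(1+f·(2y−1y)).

step 1 [1y] swap r/1=111/2389: DF=(1 − 111/2389·(0))/(1+111/2389) = 2389/2500 ≈ 0.955600
step 2 [2y] zero: DF = P = 596/625 ≈ 0.953600
step 3 [3y] bond c/1=1/50: DF=(96363/100000 − 1/50·(0.955600+0.953600))/(1+1/50) = 9073/10000 ≈ 0.907300
step 4 [4y] bond c/1=9/400: DF=(1930637/2000000 − 9/400·(0.955600+0.953600+0.907300))/(1+9/400) = 8821/10000 ≈ 0.882100

1 1 2389/2500
2 2 596/625
3 3 9073/10000
4 4 8821/10000
f(1y,2y) = ((2389/2500)/(596/625) − 1)/(1) = 5/2384 ≈ 0.2097%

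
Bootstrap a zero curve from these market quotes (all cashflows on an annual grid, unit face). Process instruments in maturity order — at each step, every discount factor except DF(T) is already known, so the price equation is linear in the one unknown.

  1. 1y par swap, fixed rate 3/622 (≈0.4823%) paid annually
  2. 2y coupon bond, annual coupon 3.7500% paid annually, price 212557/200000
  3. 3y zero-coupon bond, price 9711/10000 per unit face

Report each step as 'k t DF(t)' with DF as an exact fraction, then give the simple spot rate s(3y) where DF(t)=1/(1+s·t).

step 1 [1y] swap r/1=3/622: DF=(1 − 3/622·(0))/(1+3/622) = 622/625 ≈ 0.995200
step 2 [2y] bond c/1=3/80: DF=(212557/200000 − 3/80·(0.995200))/(1+3/80) = 2471/2500 ≈ 0.988400
step 3 [3y] zero: DF = P = 9711/10000 ≈ 0.971100

1 1 622/625
2 2 2471/2500
3 3 9711/10000
s(3y) = (1/(9711/10000) − 1)/(3) = 289/29133 ≈ 0.9920%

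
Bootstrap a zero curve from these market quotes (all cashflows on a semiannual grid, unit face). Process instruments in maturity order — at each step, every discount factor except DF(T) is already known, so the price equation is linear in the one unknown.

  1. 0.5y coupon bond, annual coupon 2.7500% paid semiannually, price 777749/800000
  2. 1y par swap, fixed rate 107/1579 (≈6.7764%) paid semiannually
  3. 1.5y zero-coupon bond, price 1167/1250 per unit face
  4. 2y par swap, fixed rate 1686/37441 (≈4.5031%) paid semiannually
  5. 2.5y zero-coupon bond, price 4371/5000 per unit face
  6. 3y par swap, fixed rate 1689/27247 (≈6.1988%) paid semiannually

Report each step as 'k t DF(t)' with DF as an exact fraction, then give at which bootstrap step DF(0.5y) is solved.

step 1 [0.5y] bond c/2=11/800: DF=(777749/800000 − 11/800·(0))/(1+11/800) = 959/1000 ≈ 0.959000
step 2 [1y] swap r/2=107/3158: DF=(1 − 107/3158·(0.959000))/(1+107/3158) = 4679/5000 ≈ 0.935800
step 3 [1.5y] zero: DF = P = 1167/1250 ≈ 0.933600
step 4 [2y] swap r/2=843/37441: DF=(1 − 843/37441·(0.959000+0.935800+0.933600))/(1+843/37441) = 9157/10000 ≈ 0.915700
step 5 [2.5y] zero: DF = P = 4371/5000 ≈ 0.874200
step 6 [3y] swap r/2=1689/54494: DF=(1 − 1689/54494·(0.959000+0.935800+0.933600+0.915700+0.874200))/(1+1689/54494) = 8311/10000 ≈ 0.831100

1 1/2 959/1000
2 1 4679/5000
3 3/2 1167/1250
4 2 9157/10000
5 5/2 4371/5000
6 3 8311/10000
DF(0.5y) is solved at step 1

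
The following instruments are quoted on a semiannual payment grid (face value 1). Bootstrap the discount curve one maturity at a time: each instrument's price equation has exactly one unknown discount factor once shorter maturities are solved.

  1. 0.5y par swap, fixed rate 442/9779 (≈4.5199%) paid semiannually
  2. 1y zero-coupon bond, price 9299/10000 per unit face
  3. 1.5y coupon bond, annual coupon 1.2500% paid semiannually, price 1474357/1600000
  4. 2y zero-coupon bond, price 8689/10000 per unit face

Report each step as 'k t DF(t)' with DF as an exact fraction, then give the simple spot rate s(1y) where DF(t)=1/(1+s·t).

step 1 [0.5y] swap r/2=221/9779: DF=(1 − 221/9779·(0))/(1+221/9779) = 9779/10000 ≈ 0.977900
step 2 [1y] zero: DF = P = 9299/10000 ≈ 0.929900
step 3 [1.5y] bond c/2=1/160: DF=(1474357/1600000 − 1/160·(0.977900+0.929900))/(1+1/160) = 9039/10000 ≈ 0.903900
step 4 [2y] zero: DF = P = 8689/10000 ≈ 0.868900

1 1/2 9779/10000
2 1 9299/10000
3 3/2 9039/10000
4 2 8689/10000
s(1y) = (1/(9299/10000) − 1)/(1) = 701/9299 ≈ 7.5384%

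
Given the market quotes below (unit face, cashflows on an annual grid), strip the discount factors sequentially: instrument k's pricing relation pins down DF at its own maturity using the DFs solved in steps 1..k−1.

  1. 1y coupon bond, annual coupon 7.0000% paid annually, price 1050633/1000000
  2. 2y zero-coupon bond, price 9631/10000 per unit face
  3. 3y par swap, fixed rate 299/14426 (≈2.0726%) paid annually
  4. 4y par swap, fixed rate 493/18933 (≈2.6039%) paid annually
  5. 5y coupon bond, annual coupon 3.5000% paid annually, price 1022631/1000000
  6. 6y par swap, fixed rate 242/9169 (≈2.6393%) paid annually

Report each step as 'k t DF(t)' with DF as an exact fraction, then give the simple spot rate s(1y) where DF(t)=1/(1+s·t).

1 1 9819/10000
2 2 9631/10000
3 3 4701/5000
4 4 4507/5000
5 5 43/50
6 6 2137/2500
s(1y) = (1/(9819/10000) − 1)/(1) = 181/9819 ≈ 1.8434%

step 1 [1y] bond c/1=7/100: DF=(1050633/1000000 − 7/100·(0))/(1+7/100) = 9819/10000 ≈ 0.981900
step 2 [2y] zero: DF = P = 9631/10000 ≈ 0.963100
step 3 [3y] swap r/1=299/14426: DF=(1 − 299/14426·(0.981900+0.963100))/(1+299/14426) = 4701/5000 ≈ 0.940200
step 4 [4y] swap r/1=493/18933: DF=(1 − 493/18933·(0.981900+0.963100+0.940200))/(1+493/18933) = 4507/5000 ≈ 0.901400
step 5 [5y] bond c/1=7/200: DF=(1022631/1000000 − 7/200·(0.981900+0.963100+0.940200+0.901400))/(1+7/200) = 43/50 ≈ 0.860000
step 6 [6y] swap r/1=242/9169: DF=(1 − 242/9169·(0.981900+0.963100+0.940200+0.901400+0.860000))/(1+242/9169) = 2137/2500 ≈ 0.854800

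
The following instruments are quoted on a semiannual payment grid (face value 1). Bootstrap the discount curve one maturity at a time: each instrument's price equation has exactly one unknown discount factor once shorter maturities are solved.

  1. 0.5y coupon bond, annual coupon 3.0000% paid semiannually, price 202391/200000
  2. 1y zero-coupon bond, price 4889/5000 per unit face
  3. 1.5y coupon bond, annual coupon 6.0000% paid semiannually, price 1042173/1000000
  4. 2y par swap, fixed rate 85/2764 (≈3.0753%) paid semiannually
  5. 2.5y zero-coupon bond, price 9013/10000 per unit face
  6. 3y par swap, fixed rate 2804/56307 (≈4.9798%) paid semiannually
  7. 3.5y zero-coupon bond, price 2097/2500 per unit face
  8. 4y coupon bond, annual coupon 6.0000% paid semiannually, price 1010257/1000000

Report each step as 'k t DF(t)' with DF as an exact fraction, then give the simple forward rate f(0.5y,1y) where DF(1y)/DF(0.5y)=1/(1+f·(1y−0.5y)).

step 1 [0.5y] bond c/2=3/200: DF=(202391/200000 − 3/200·(0))/(1+3/200) = 997/1000 ≈ 0.997000
step 2 [1y] zero: DF = P = 4889/5000 ≈ 0.977800
step 3 [1.5y] bond c/2=3/100: DF=(1042173/1000000 − 3/100·(0.997000+0.977800))/(1+3/100) = 9543/10000 ≈ 0.954300
step 4 [2y] swap r/2=85/5528: DF=(1 − 85/5528·(0.997000+0.977800+0.954300))/(1+85/5528) = 1881/2000 ≈ 0.940500
step 5 [2.5y] zero: DF = P = 9013/10000 ≈ 0.901300
step 6 [3y] swap r/2=1402/56307: DF=(1 − 1402/56307·(0.997000+0.977800+0.954300+0.940500+0.901300))/(1+1402/56307) = 4299/5000 ≈ 0.859800
step 7 [3.5y] zero: DF = P = 2097/2500 ≈ 0.838800
step 8 [4y] bond c/2=3/100: DF=(1010257/1000000 − 3/100·(0.997000+0.977800+0.954300+0.940500+0.901300+0.859800+0.838800))/(1+3/100) = 1981/2500 ≈ 0.792400

1 1/2 997/1000
2 1 4889/5000
3 3/2 9543/10000
4 2 1881/2000
5 5/2 9013/10000
6 3 4299/5000
7 7/2 2097/2500
8 4 1981/2500
f(0.5y,1y) = ((997/1000)/(4889/5000) − 1)/(1/2) = 192/4889 ≈ 3.9272%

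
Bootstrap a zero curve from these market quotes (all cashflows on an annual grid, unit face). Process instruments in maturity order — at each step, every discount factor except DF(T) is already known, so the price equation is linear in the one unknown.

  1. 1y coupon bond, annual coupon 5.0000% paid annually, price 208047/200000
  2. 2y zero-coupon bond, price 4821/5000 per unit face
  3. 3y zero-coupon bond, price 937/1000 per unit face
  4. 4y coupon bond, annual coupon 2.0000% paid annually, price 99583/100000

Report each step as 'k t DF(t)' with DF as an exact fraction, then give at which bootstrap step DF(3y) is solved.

step 1 [1y] bond c/1=1/20: DF=(208047/200000 − 1/20·(0))/(1+1/20) = 9907/10000 ≈ 0.990700
step 2 [2y] zero: DF = P = 4821/5000 ≈ 0.964200
step 3 [3y] zero: DF = P = 937/1000 ≈ 0.937000
step 4 [4y] bond c/1=1/50: DF=(99583/100000 − 1/50·(0.990700+0.964200+0.937000))/(1+1/50) = 2299/2500 ≈ 0.919600

1 1 9907/10000
2 2 4821/5000
3 3 937/1000
4 4 2299/2500
DF(3y) is solved at step 3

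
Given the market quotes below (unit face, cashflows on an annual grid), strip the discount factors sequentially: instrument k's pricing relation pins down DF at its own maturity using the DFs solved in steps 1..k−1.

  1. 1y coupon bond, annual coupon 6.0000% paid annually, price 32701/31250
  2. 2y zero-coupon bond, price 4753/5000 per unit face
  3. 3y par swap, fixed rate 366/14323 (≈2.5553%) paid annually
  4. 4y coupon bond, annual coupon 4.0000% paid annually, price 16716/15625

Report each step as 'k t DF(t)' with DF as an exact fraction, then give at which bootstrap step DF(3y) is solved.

1 1 617/625
2 2 4753/5000
3 3 2317/2500
4 4 1837/2000
DF(3y) is solved at step 3

step 1 [1y] bond c/1=3/50: DF=(32701/31250 − 3/50·(0))/(1+3/50) = 617/625 ≈ 0.987200
step 2 [2y] zero: DF = P = 4753/5000 ≈ 0.950600
step 3 [3y] swap r/1=366/14323: DF=(1 − 366/14323·(0.987200+0.950600))/(1+366/14323) = 2317/2500 ≈ 0.926800
step 4 [4y] bond c/1=1/25: DF=(16716/15625 − 1/25·(0.987200+0.950600+0.926800))/(1+1/25) = 1837/2000 ≈ 0.918500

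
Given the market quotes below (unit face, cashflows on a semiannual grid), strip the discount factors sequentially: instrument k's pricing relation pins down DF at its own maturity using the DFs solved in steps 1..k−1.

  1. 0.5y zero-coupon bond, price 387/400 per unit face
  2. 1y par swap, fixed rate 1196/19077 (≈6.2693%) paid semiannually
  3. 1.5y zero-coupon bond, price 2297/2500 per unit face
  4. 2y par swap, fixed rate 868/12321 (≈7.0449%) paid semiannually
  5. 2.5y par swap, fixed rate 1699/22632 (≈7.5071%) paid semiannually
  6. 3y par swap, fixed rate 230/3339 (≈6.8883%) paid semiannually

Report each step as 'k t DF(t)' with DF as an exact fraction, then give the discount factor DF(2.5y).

1 1/2 387/400
2 1 4701/5000
3 3/2 2297/2500
4 2 4349/5000
5 5/2 8301/10000
6 3 102/125
DF(2.5y) = 8301/10000 ≈ 0.830100

step 1 [0.5y] zero: DF = P = 387/400 ≈ 0.967500
step 2 [1y] swap r/2=598/19077: DF=(1 − 598/19077·(0.967500))/(1+598/19077) = 4701/5000 ≈ 0.940200
step 3 [1.5y] zero: DF = P = 2297/2500 ≈ 0.918800
step 4 [2y] swap r/2=434/12321: DF=(1 − 434/12321·(0.967500+0.940200+0.918800))/(1+434/12321) = 4349/5000 ≈ 0.869800
step 5 [2.5y] swap r/2=1699/45264: DF=(1 − 1699/45264·(0.967500+0.940200+0.918800+0.869800))/(1+1699/45264) = 8301/10000 ≈ 0.830100
step 6 [3y] swap r/2=115/3339: DF=(1 − 115/3339·(0.967500+0.940200+0.918800+0.869800+0.830100))/(1+115/3339) = 102/125 ≈ 0.816000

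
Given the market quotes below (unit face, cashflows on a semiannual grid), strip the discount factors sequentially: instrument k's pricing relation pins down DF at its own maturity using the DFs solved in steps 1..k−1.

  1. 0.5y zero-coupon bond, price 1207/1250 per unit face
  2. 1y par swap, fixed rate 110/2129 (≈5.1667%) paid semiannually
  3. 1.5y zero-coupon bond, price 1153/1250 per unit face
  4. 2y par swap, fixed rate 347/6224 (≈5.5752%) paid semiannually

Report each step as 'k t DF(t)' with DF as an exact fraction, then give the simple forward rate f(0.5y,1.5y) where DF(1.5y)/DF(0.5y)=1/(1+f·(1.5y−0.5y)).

step 1 [0.5y] zero: DF = P = 1207/1250 ≈ 0.965600
step 2 [1y] swap r/2=55/2129: DF=(1 − 55/2129·(0.965600))/(1+55/2129) = 1901/2000 ≈ 0.950500
step 3 [1.5y] zero: DF = P = 1153/1250 ≈ 0.922400
step 4 [2y] swap r/2=347/12448: DF=(1 − 347/12448·(0.965600+0.950500+0.922400))/(1+347/12448) = 8959/10000 ≈ 0.895900

1 1/2 1207/1250
2 1 1901/2000
3 3/2 1153/1250
4 2 8959/10000
f(0.5y,1.5y) = ((1207/1250)/(1153/1250) − 1)/(1) = 54/1153 ≈ 4.6834%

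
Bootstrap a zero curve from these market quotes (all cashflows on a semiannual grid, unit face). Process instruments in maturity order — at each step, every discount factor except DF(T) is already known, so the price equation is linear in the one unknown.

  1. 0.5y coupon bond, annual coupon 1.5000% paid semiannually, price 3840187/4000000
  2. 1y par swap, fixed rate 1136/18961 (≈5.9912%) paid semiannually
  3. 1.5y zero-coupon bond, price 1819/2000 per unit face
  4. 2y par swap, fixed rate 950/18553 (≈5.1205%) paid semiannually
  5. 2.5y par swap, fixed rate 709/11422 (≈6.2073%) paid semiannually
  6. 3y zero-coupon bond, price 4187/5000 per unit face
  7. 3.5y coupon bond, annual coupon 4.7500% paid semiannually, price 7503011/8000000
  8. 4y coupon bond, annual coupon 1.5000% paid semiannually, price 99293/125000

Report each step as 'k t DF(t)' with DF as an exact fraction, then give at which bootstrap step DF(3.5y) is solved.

step 1 [0.5y] bond c/2=3/400: DF=(3840187/4000000 − 3/400·(0))/(1+3/400) = 9529/10000 ≈ 0.952900
step 2 [1y] swap r/2=568/18961: DF=(1 − 568/18961·(0.952900))/(1+568/18961) = 1179/1250 ≈ 0.943200
step 3 [1.5y] zero: DF = P = 1819/2000 ≈ 0.909500
step 4 [2y] swap r/2=475/18553: DF=(1 − 475/18553·(0.952900+0.943200+0.909500))/(1+475/18553) = 181/200 ≈ 0.905000
step 5 [2.5y] swap r/2=709/22844: DF=(1 − 709/22844·(0.952900+0.943200+0.909500+0.905000))/(1+709/22844) = 4291/5000 ≈ 0.858200
step 6 [3y] zero: DF = P = 4187/5000 ≈ 0.837400
step 7 [3.5y] bond c/2=19/800: DF=(7503011/8000000 − 19/800·(0.952900+0.943200+0.909500+0.905000+0.858200+0.837400))/(1+19/800) = 7907/10000 ≈ 0.790700
step 8 [4y] bond c/2=3/400: DF=(99293/125000 − 3/400·(0.952900+0.943200+0.909500+0.905000+0.858200+0.837400+0.790700))/(1+3/400) = 7423/10000 ≈ 0.742300

1 1/2 9529/10000
2 1 1179/1250
3 3/2 1819/2000
4 2 181/200
5 5/2 4291/5000
6 3 4187/5000
7 7/2 7907/10000
8 4 7423/10000
DF(3.5y) is solved at step 7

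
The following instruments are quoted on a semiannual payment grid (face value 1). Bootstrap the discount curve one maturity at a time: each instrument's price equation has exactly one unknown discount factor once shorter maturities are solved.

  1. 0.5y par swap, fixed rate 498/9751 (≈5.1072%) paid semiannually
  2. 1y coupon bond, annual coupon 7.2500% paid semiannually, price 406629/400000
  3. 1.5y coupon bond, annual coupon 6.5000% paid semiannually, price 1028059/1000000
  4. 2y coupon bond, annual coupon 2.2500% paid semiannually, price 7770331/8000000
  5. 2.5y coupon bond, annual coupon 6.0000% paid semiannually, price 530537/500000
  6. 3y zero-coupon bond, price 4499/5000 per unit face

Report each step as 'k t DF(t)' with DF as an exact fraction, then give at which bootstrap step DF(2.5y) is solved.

step 1 [0.5y] swap r/2=249/9751: DF=(1 − 249/9751·(0))/(1+249/9751) = 9751/10000 ≈ 0.975100
step 2 [1y] bond c/2=29/800: DF=(406629/400000 − 29/800·(0.975100))/(1+29/800) = 9469/10000 ≈ 0.946900
step 3 [1.5y] bond c/2=13/400: DF=(1028059/1000000 − 13/400·(0.975100+0.946900))/(1+13/400) = 1169/1250 ≈ 0.935200
step 4 [2y] bond c/2=9/800: DF=(7770331/8000000 − 9/800·(0.975100+0.946900+0.935200))/(1+9/800) = 9287/10000 ≈ 0.928700
step 5 [2.5y] bond c/2=3/100: DF=(530537/500000 − 3/100·(0.975100+0.946900+0.935200+0.928700))/(1+3/100) = 9199/10000 ≈ 0.919900
step 6 [3y] zero: DF = P = 4499/5000 ≈ 0.899800

1 1/2 9751/10000
2 1 9469/10000
3 3/2 1169/1250
4 2 9287/10000
5 5/2 9199/10000
6 3 4499/5000
DF(2.5y) is solved at step 5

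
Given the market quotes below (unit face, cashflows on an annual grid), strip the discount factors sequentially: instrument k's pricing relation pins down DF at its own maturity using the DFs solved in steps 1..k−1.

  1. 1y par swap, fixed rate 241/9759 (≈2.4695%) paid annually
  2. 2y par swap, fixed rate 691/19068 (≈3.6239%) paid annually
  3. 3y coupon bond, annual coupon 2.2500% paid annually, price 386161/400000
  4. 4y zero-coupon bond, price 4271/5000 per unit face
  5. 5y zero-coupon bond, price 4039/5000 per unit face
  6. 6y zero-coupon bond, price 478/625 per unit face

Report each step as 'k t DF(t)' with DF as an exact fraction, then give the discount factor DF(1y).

1 1 9759/10000
2 2 9309/10000
3 3 4511/5000
4 4 4271/5000
5 5 4039/5000
6 6 478/625
DF(1y) = 9759/10000 ≈ 0.975900

step 1 [1y] swap r/1=241/9759: DF=(1 − 241/9759·(0))/(1+241/9759) = 9759/10000 ≈ 0.975900
step 2 [2y] swap r/1=691/19068: DF=(1 − 691/19068·(0.975900))/(1+691/19068) = 9309/10000 ≈ 0.930900
step 3 [3y] bond c/1=9/400: DF=(386161/400000 − 9/400·(0.975900+0.930900))/(1+9/400) = 4511/5000 ≈ 0.902200
step 4 [4y] zero: DF = P = 4271/5000 ≈ 0.854200
step 5 [5y] zero: DF = P = 4039/5000 ≈ 0.807800
step 6 [6y] zero: DF = P = 478/625 ≈ 0.764800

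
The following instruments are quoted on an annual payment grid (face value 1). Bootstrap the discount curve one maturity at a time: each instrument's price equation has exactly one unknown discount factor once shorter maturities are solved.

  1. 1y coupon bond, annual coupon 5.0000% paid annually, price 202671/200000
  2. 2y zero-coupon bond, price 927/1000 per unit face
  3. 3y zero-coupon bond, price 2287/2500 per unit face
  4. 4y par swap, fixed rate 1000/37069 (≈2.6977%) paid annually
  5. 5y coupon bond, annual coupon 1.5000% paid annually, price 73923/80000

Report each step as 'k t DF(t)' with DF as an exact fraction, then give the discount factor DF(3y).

1 1 9651/10000
2 2 927/1000
3 3 2287/2500
4 4 9/10
5 5 2139/2500
DF(3y) = 2287/2500 ≈ 0.914800

step 1 [1y] bond c/1=1/20: DF=(202671/200000 − 1/20·(0))/(1+1/20) = 9651/10000 ≈ 0.965100
step 2 [2y] zero: DF = P = 927/1000 ≈ 0.927000
step 3 [3y] zero: DF = P = 2287/2500 ≈ 0.914800
step 4 [4y] swap r/1=1000/37069: DF=(1 − 1000/37069·(0.965100+0.927000+0.914800))/(1+1000/37069) = 9/10 ≈ 0.900000
step 5 [5y] bond c/1=3/200: DF=(73923/80000 − 3/200·(0.965100+0.927000+0.914800+0.900000))/(1+3/200) = 2139/2500 ≈ 0.855600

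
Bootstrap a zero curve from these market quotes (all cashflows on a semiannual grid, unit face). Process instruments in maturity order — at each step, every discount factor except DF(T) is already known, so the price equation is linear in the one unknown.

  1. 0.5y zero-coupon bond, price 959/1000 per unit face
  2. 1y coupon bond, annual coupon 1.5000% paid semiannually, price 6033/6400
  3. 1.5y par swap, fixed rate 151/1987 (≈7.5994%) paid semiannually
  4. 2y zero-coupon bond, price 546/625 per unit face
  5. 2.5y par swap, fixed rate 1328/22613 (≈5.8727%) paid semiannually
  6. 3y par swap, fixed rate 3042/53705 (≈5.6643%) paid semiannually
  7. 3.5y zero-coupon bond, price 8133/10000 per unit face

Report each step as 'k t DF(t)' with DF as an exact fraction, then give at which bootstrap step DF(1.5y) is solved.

step 1 [0.5y] zero: DF = P = 959/1000 ≈ 0.959000
step 2 [1y] bond c/2=3/400: DF=(6033/6400 − 3/400·(0.959000))/(1+3/400) = 1857/2000 ≈ 0.928500
step 3 [1.5y] swap r/2=151/3974: DF=(1 − 151/3974·(0.959000+0.928500))/(1+151/3974) = 8943/10000 ≈ 0.894300
step 4 [2y] zero: DF = P = 546/625 ≈ 0.873600
step 5 [2.5y] swap r/2=664/22613: DF=(1 − 664/22613·(0.959000+0.928500+0.894300+0.873600))/(1+664/22613) = 542/625 ≈ 0.867200
step 6 [3y] swap r/2=1521/53705: DF=(1 − 1521/53705·(0.959000+0.928500+0.894300+0.873600+0.867200))/(1+1521/53705) = 8479/10000 ≈ 0.847900
step 7 [3.5y] zero: DF = P = 8133/10000 ≈ 0.813300

1 1/2 959/1000
2 1 1857/2000
3 3/2 8943/10000
4 2 546/625
5 5/2 542/625
6 3 8479/10000
7 7/2 8133/10000
DF(1.5y) is solved at step 3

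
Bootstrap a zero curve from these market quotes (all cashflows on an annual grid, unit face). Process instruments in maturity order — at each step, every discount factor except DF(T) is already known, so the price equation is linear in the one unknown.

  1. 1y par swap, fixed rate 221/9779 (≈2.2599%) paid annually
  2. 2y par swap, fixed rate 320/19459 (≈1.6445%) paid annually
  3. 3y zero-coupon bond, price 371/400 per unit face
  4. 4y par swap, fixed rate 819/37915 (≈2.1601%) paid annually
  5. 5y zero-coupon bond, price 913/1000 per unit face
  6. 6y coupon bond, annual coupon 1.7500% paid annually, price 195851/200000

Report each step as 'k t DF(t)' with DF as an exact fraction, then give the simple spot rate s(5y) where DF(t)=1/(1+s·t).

1 1 9779/10000
2 2 121/125
3 3 371/400
4 4 9181/10000
5 5 913/1000
6 6 1763/2000
s(5y) = (1/(913/1000) − 1)/(5) = 87/4565 ≈ 1.9058%

step 1 [1y] swap r/1=221/9779: DF=(1 − 221/9779·(0))/(1+221/9779) = 9779/10000 ≈ 0.977900
step 2 [2y] swap r/1=320/19459: DF=(1 − 320/19459·(0.977900))/(1+320/19459) = 121/125 ≈ 0.968000
step 3 [3y] zero: DF = P = 371/400 ≈ 0.927500
step 4 [4y] swap r/1=819/37915: DF=(1 − 819/37915·(0.977900+0.968000+0.927500))/(1+819/37915) = 9181/10000 ≈ 0.918100
step 5 [5y] zero: DF = P = 913/1000 ≈ 0.913000
step 6 [6y] bond c/1=7/400: DF=(195851/200000 − 7/400·(0.977900+0.968000+0.927500+0.918100+0.913000))/(1+7/400) = 1763/2000 ≈ 0.881500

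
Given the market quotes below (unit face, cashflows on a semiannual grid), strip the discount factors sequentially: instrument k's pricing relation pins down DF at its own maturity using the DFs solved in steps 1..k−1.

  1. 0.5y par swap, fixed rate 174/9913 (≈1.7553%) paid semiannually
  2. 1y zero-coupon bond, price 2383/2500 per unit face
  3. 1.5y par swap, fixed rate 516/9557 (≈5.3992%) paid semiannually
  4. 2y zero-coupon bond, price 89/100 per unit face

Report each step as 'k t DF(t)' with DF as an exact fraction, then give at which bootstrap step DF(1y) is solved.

step 1 [0.5y] swap r/2=87/9913: DF=(1 − 87/9913·(0))/(1+87/9913) = 9913/10000 ≈ 0.991300
step 2 [1y] zero: DF = P = 2383/2500 ≈ 0.953200
step 3 [1.5y] swap r/2=258/9557: DF=(1 − 258/9557·(0.991300+0.953200))/(1+258/9557) = 4613/5000 ≈ 0.922600
step 4 [2y] zero: DF = P = 89/100 ≈ 0.890000

1 1/2 9913/10000
2 1 2383/2500
3 3/2 4613/5000
4 2 89/100
DF(1y) is solved at step 2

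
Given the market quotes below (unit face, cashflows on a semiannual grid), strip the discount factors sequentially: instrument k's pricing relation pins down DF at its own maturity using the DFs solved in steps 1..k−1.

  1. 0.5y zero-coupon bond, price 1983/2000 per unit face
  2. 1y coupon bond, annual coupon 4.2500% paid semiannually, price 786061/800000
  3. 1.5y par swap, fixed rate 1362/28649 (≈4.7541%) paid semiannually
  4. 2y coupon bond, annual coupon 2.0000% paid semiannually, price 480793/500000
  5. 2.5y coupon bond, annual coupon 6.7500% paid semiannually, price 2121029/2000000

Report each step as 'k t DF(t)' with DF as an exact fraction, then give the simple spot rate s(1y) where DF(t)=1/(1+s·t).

step 1 [0.5y] zero: DF = P = 1983/2000 ≈ 0.991500
step 2 [1y] bond c/2=17/800: DF=(786061/800000 − 17/800·(0.991500))/(1+17/800) = 1883/2000 ≈ 0.941500
step 3 [1.5y] swap r/2=681/28649: DF=(1 − 681/28649·(0.991500+0.941500))/(1+681/28649) = 9319/10000 ≈ 0.931900
step 4 [2y] bond c/2=1/100: DF=(480793/500000 − 1/100·(0.991500+0.941500+0.931900))/(1+1/100) = 9237/10000 ≈ 0.923700
step 5 [2.5y] bond c/2=27/800: DF=(2121029/2000000 − 27/800·(0.991500+0.941500+0.931900+0.923700))/(1+27/800) = 4511/5000 ≈ 0.902200

1 1/2 1983/2000
2 1 1883/2000
3 3/2 9319/10000
4 2 9237/10000
5 5/2 4511/5000
s(1y) = (1/(1883/2000) − 1)/(1) = 117/1883 ≈ 6.2135%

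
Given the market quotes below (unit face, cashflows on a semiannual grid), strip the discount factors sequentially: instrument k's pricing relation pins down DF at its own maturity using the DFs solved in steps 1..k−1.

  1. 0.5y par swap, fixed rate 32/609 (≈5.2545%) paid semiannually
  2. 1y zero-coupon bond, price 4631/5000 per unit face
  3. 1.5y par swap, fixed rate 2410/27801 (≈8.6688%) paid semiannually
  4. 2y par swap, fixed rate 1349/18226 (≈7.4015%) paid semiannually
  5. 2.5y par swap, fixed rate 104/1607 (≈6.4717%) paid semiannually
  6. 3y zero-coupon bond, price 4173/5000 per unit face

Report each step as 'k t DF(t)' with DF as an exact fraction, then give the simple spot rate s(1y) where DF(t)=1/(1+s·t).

1 1/2 609/625
2 1 4631/5000
3 3/2 1759/2000
4 2 8651/10000
5 5/2 534/625
6 3 4173/5000
s(1y) = (1/(4631/5000) − 1)/(1) = 369/4631 ≈ 7.9680%

step 1 [0.5y] swap r/2=16/609: DF=(1 − 16/609·(0))/(1+16/609) = 609/625 ≈ 0.974400
step 2 [1y] zero: DF = P = 4631/5000 ≈ 0.926200
step 3 [1.5y] swap r/2=1205/27801: DF=(1 − 1205/27801·(0.974400+0.926200))/(1+1205/27801) = 1759/2000 ≈ 0.879500
step 4 [2y] swap r/2=1349/36452: DF=(1 − 1349/36452·(0.974400+0.926200+0.879500))/(1+1349/36452) = 8651/10000 ≈ 0.865100
step 5 [2.5y] swap r/2=52/1607: DF=(1 − 52/1607·(0.974400+0.926200+0.879500+0.865100))/(1+52/1607) = 534/625 ≈ 0.854400
step 6 [3y] zero: DF = P = 4173/5000 ≈ 0.834600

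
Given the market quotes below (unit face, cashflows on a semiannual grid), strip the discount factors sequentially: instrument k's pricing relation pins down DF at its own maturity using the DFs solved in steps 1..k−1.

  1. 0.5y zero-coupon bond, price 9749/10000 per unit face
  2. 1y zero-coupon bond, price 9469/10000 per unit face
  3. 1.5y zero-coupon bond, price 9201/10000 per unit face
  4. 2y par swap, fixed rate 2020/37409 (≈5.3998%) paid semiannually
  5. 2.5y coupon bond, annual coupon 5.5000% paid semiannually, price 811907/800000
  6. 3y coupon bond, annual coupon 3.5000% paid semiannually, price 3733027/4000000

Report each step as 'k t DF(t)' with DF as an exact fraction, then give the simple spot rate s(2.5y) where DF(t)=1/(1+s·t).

step 1 [0.5y] zero: DF = P = 9749/10000 ≈ 0.974900
step 2 [1y] zero: DF = P = 9469/10000 ≈ 0.946900
step 3 [1.5y] zero: DF = P = 9201/10000 ≈ 0.920100
step 4 [2y] swap r/2=1010/37409: DF=(1 − 1010/37409·(0.974900+0.946900+0.920100))/(1+1010/37409) = 899/1000 ≈ 0.899000
step 5 [2.5y] bond c/2=11/400: DF=(811907/800000 − 11/400·(0.974900+0.946900+0.920100+0.899000))/(1+11/400) = 2219/2500 ≈ 0.887600
step 6 [3y] bond c/2=7/400: DF=(3733027/4000000 − 7/400·(0.974900+0.946900+0.920100+0.899000+0.887600))/(1+7/400) = 1047/1250 ≈ 0.837600

1 1/2 9749/10000
2 1 9469/10000
3 3/2 9201/10000
4 2 899/1000
5 5/2 2219/2500
6 3 1047/1250
s(2.5y) = (1/(2219/2500) − 1)/(5/2) = 562/11095 ≈ 5.0653%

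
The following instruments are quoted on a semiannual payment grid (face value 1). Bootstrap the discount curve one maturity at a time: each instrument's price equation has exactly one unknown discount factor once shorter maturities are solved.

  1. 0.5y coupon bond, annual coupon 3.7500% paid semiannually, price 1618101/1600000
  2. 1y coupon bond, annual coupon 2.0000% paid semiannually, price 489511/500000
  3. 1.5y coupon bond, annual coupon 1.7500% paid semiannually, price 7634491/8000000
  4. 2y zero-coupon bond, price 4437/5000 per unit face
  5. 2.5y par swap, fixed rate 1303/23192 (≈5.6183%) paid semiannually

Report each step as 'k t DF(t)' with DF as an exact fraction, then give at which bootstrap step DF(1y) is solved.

1 1/2 9927/10000
2 1 1919/2000
3 3/2 9291/10000
4 2 4437/5000
5 5/2 8697/10000
DF(1y) is solved at step 2

step 1 [0.5y] bond c/2=3/160: DF=(1618101/1600000 − 3/160·(0))/(1+3/160) = 9927/10000 ≈ 0.992700
step 2 [1y] bond c/2=1/100: DF=(489511/500000 − 1/100·(0.992700))/(1+1/100) = 1919/2000 ≈ 0.959500
step 3 [1.5y] bond c/2=7/800: DF=(7634491/8000000 − 7/800·(0.992700+0.959500))/(1+7/800) = 9291/10000 ≈ 0.929100
step 4 [2y] zero: DF = P = 4437/5000 ≈ 0.887400
step 5 [2.5y] swap r/2=1303/46384: DF=(1 − 1303/46384·(0.992700+0.959500+0.929100+0.887400))/(1+1303/46384) = 8697/10000 ≈ 0.869700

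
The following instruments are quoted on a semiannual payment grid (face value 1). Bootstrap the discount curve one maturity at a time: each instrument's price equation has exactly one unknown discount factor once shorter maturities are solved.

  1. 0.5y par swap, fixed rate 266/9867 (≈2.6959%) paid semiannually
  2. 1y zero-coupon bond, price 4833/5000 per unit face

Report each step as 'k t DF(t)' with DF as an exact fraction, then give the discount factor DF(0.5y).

step 1 [0.5y] swap r/2=133/9867: DF=(1 − 133/9867·(0))/(1+133/9867) = 9867/10000 ≈ 0.986700
step 2 [1y] zero: DF = P = 4833/5000 ≈ 0.966600

1 1/2 9867/10000
2 1 4833/5000
DF(0.5y) = 9867/10000 ≈ 0.986700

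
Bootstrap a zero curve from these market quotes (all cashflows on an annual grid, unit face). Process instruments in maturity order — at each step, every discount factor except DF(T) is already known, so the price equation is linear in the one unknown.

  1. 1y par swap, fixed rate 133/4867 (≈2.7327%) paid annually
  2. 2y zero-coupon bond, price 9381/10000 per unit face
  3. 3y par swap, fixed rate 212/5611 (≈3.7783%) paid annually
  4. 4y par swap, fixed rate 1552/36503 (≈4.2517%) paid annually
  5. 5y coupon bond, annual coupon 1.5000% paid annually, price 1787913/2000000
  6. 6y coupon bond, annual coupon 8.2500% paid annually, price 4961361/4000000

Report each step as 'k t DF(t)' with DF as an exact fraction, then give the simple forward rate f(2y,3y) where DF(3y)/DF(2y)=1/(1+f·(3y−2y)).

step 1 [1y] swap r/1=133/4867: DF=(1 − 133/4867·(0))/(1+133/4867) = 4867/5000 ≈ 0.973400
step 2 [2y] zero: DF = P = 9381/10000 ≈ 0.938100
step 3 [3y] swap r/1=212/5611: DF=(1 − 212/5611·(0.973400+0.938100))/(1+212/5611) = 447/500 ≈ 0.894000
step 4 [4y] swap r/1=1552/36503: DF=(1 − 1552/36503·(0.973400+0.938100+0.894000))/(1+1552/36503) = 528/625 ≈ 0.844800
step 5 [5y] bond c/1=3/200: DF=(1787913/2000000 − 3/200·(0.973400+0.938100+0.894000+0.844800))/(1+3/200) = 2067/2500 ≈ 0.826800
step 6 [6y] bond c/1=33/400: DF=(4961361/4000000 − 33/400·(0.973400+0.938100+0.894000+0.844800+0.826800))/(1+33/400) = 4023/5000 ≈ 0.804600

1 1 4867/5000
2 2 9381/10000
3 3 447/500
4 4 528/625
5 5 2067/2500
6 6 4023/5000
f(2y,3y) = ((9381/10000)/(447/500) − 1)/(1) = 147/2980 ≈ 4.9329%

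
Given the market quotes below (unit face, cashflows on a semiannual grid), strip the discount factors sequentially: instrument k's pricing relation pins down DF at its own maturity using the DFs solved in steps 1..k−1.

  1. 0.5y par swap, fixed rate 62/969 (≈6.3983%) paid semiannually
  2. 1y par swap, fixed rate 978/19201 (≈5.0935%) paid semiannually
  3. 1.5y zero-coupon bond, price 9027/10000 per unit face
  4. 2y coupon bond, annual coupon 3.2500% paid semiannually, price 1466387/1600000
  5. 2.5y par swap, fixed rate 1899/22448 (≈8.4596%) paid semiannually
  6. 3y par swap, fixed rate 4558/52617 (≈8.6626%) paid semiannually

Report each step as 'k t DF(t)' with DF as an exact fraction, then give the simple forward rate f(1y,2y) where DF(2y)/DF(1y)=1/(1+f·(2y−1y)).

step 1 [0.5y] swap r/2=31/969: DF=(1 − 31/969·(0))/(1+31/969) = 969/1000 ≈ 0.969000
step 2 [1y] swap r/2=489/19201: DF=(1 − 489/19201·(0.969000))/(1+489/19201) = 9511/10000 ≈ 0.951100
step 3 [1.5y] zero: DF = P = 9027/10000 ≈ 0.902700
step 4 [2y] bond c/2=13/800: DF=(1466387/1600000 − 13/800·(0.969000+0.951100+0.902700))/(1+13/800) = 8567/10000 ≈ 0.856700
step 5 [2.5y] swap r/2=1899/44896: DF=(1 − 1899/44896·(0.969000+0.951100+0.902700+0.856700))/(1+1899/44896) = 8101/10000 ≈ 0.810100
step 6 [3y] swap r/2=2279/52617: DF=(1 − 2279/52617·(0.969000+0.951100+0.902700+0.856700+0.810100))/(1+2279/52617) = 7721/10000 ≈ 0.772100

1 1/2 969/1000
2 1 9511/10000
3 3/2 9027/10000
4 2 8567/10000
5 5/2 8101/10000
6 3 7721/10000
f(1y,2y) = ((9511/10000)/(8567/10000) − 1)/(1) = 944/8567 ≈ 11.0190%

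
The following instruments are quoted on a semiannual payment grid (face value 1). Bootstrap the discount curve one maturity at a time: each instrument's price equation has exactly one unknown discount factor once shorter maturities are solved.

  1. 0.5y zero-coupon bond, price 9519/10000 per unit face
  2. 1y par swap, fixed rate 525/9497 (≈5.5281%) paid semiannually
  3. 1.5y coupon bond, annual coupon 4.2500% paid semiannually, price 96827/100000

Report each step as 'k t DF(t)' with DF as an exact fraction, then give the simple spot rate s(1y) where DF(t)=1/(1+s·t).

1 1/2 9519/10000
2 1 379/400
3 3/2 4543/5000
s(1y) = (1/(379/400) − 1)/(1) = 21/379 ≈ 5.5409%

step 1 [0.5y] zero: DF = P = 9519/10000 ≈ 0.951900
step 2 [1y] swap r/2=525/18994: DF=(1 − 525/18994·(0.951900))/(1+525/18994) = 379/400 ≈ 0.947500
step 3 [1.5y] bond c/2=17/800: DF=(96827/100000 − 17/800·(0.951900+0.947500))/(1+17/800) = 4543/5000 ≈ 0.908600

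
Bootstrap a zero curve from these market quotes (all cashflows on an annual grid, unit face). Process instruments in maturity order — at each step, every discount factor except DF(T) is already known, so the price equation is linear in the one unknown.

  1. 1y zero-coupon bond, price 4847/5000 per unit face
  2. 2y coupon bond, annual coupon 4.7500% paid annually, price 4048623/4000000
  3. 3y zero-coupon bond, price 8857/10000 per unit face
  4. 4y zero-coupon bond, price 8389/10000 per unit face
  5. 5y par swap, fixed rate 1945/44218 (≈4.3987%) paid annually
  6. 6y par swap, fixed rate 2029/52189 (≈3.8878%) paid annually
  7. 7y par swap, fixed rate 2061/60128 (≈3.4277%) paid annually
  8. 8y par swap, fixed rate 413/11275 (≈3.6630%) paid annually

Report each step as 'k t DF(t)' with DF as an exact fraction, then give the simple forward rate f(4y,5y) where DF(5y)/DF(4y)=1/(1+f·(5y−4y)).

1 1 4847/5000
2 2 9223/10000
3 3 8857/10000
4 4 8389/10000
5 5 1611/2000
6 6 7971/10000
7 7 7939/10000
8 8 3761/5000
f(4y,5y) = ((8389/10000)/(1611/2000) − 1)/(1) = 334/8055 ≈ 4.1465%

step 1 [1y] zero: DF = P = 4847/5000 ≈ 0.969400
step 2 [2y] bond c/1=19/400: DF=(4048623/4000000 − 19/400·(0.969400))/(1+19/400) = 9223/10000 ≈ 0.922300
step 3 [3y] zero: DF = P = 8857/10000 ≈ 0.885700
step 4 [4y] zero: DF = P = 8389/10000 ≈ 0.838900
step 5 [5y] swap r/1=1945/44218: DF=(1 − 1945/44218·(0.969400+0.922300+0.885700+0.838900))/(1+1945/44218) = 1611/2000 ≈ 0.805500
step 6 [6y] swap r/1=2029/52189: DF=(1 − 2029/52189·(0.969400+0.922300+0.885700+0.838900+0.805500))/(1+2029/52189) = 7971/10000 ≈ 0.797100
step 7 [7y] swap r/1=2061/60128: DF=(1 − 2061/60128·(0.969400+0.922300+0.885700+0.838900+0.805500+0.797100))/(1+2061/60128) = 7939/10000 ≈ 0.793900
step 8 [8y] swap r/1=413/11275: DF=(1 − 413/11275·(0.969400+0.922300+0.885700+0.838900+0.805500+0.797100+0.793900))/(1+413/11275) = 3761/5000 ≈ 0.752200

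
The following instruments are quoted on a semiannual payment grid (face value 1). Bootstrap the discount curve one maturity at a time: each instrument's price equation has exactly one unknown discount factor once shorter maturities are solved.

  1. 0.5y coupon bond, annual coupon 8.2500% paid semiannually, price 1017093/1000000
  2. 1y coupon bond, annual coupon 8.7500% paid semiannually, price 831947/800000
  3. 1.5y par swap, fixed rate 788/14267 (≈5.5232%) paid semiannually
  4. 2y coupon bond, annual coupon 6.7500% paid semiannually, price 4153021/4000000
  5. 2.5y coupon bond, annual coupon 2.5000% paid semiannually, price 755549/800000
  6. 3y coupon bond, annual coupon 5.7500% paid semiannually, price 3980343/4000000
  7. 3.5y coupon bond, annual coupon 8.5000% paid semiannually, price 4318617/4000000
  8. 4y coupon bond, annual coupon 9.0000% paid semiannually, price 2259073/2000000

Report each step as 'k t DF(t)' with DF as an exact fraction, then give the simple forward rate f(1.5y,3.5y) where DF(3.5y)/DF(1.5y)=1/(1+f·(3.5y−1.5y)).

step 1 [0.5y] bond c/2=33/800: DF=(1017093/1000000 − 33/800·(0))/(1+33/800) = 1221/1250 ≈ 0.976800
step 2 [1y] bond c/2=7/160: DF=(831947/800000 − 7/160·(0.976800))/(1+7/160) = 4777/5000 ≈ 0.955400
step 3 [1.5y] swap r/2=394/14267: DF=(1 − 394/14267·(0.976800+0.955400))/(1+394/14267) = 2303/2500 ≈ 0.921200
step 4 [2y] bond c/2=27/800: DF=(4153021/4000000 − 27/800·(0.976800+0.955400+0.921200))/(1+27/800) = 1139/1250 ≈ 0.911200
step 5 [2.5y] bond c/2=1/80: DF=(755549/800000 − 1/80·(0.976800+0.955400+0.921200+0.911200))/(1+1/80) = 8863/10000 ≈ 0.886300
step 6 [3y] bond c/2=23/800: DF=(3980343/4000000 − 23/800·(0.976800+0.955400+0.921200+0.911200+0.886300))/(1+23/800) = 8373/10000 ≈ 0.837300
step 7 [3.5y] bond c/2=17/400: DF=(4318617/4000000 − 17/400·(0.976800+0.955400+0.921200+0.911200+0.886300+0.837300))/(1+17/400) = 8119/10000 ≈ 0.811900
step 8 [4y] bond c/2=9/200: DF=(2259073/2000000 − 9/200·(0.976800+0.955400+0.921200+0.911200+0.886300+0.837300+0.811900))/(1+9/200) = 506/625 ≈ 0.809600

1 1/2 1221/1250
2 1 4777/5000
3 3/2 2303/2500
4 2 1139/1250
5 5/2 8863/10000
6 3 8373/10000
7 7/2 8119/10000
8 4 506/625
f(1.5y,3.5y) = ((2303/2500)/(8119/10000) − 1)/(2) = 1093/16238 ≈ 6.7311%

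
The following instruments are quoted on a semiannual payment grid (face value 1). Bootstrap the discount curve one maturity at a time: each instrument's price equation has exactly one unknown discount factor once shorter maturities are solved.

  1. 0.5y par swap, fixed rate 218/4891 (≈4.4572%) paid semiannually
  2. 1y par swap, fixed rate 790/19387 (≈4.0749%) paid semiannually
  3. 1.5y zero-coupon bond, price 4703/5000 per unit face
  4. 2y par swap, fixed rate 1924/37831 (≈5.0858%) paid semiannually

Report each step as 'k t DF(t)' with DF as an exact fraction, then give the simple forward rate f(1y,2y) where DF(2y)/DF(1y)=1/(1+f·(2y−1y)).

step 1 [0.5y] swap r/2=109/4891: DF=(1 − 109/4891·(0))/(1+109/4891) = 4891/5000 ≈ 0.978200
step 2 [1y] swap r/2=395/19387: DF=(1 − 395/19387·(0.978200))/(1+395/19387) = 1921/2000 ≈ 0.960500
step 3 [1.5y] zero: DF = P = 4703/5000 ≈ 0.940600
step 4 [2y] swap r/2=962/37831: DF=(1 − 962/37831·(0.978200+0.960500+0.940600))/(1+962/37831) = 4519/5000 ≈ 0.903800

1 1/2 4891/5000
2 1 1921/2000
3 3/2 4703/5000
4 2 4519/5000
f(1y,2y) = ((1921/2000)/(4519/5000) − 1)/(1) = 567/9038 ≈ 6.2735%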